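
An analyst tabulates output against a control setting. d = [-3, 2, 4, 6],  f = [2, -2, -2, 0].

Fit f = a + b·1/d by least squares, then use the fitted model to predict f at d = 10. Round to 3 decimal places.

Setting ∂/∂a … = 0 gives: 4·a + (7/12)·b = -2;  (7/12)·a + (65/144)·b = -13/6.
det = 4·(65/144) − (7/12)² = 211/144.
a = ((-2)·(65/144) − (7/12)·(-13/6))/(211/144) = 52/211; b = (4·(-13/6) − (7/12)·(-2))/(211/144) = -1080/211.
At d = 10: f̂ = (52/211)·(1) + (-1080/211)·(1/10) = -56/211.

f̂ = -0.265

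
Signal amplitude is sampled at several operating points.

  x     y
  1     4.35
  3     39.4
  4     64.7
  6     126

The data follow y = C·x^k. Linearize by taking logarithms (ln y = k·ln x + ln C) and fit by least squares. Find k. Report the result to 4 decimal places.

k = 1.8981

Let Y = ln y. Fitting Y = k·ln x + ln C by least squares:
Sums: Σln x = 4.2767, Σ(ln x)² = 6.3392, Σln y = 14.1500, Σln x·ln y = 18.4820.
Normal system: [[6.3392, 4.2767]; [4.2767, 4]]·[k, ln C]ᵀ = [18.4820, 14.1500]ᵀ.
Δ = 6.3392·4 − (4.2767)² = 7.0668; k = (18.4820·4 − 4.2767·14.1500)/7.0668 = 1.89808, ln C = (6.3392·14.1500 − 4.2767·18.4820)/7.0668 = 1.50813.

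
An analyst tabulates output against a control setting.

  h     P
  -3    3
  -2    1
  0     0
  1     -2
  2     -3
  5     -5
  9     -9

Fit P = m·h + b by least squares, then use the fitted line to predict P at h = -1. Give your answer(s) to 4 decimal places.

Setting ∂/∂m … = 0 gives: 124·m + 12·b = -125;  12·m + 7·b = -15.
(Σh·h = 124, Σh = 12, Σ1 = 7, Σh·P = -125, ΣP = -15.)
Eliminating b: 7·(row 1) − 12·(row 2) gives 724·m = 7·(-125) − 12·(-15) = -695, so m = -695/724.
Then b = ((-15) − 12·(-695/724))/7 = -90/181.
At h = -1: P̂ = (-695/724)·(-1) + (-90/181)·(1) = 335/724.

P̂ = 0.4627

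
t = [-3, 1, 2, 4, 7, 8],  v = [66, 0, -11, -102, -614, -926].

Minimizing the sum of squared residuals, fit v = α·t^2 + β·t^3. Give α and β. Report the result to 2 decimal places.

α = 1.43, β = -1.99

Setting ∂/∂α … = 0 gives: 6851·α + 50389·β = -90432;  50389·α + 384683·β = -693112.
det = 6851·384683 − 50389² = 96411912.
α = ((-90432)·384683 − 50389·(-693112))/96411912 = 17195939/12051489; β = (6851·(-693112) − 50389·(-90432))/96411912 = -23966533/12051489.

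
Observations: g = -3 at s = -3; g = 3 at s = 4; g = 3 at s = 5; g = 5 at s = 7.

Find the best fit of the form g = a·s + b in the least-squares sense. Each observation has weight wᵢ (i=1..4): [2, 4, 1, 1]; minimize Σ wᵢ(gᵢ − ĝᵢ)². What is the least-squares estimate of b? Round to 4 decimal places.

b = -0.4817

The normal system AᵀWA·[a, b]ᵀ = AᵀWg is [[156, 22]; [22, 8]]·[a, b]ᵀ = [116, 14]ᵀ.
Eliminating b: 8·(row 1) − 22·(row 2) gives 764·a = 8·116 − 22·14 = 620, so a = 155/191.
Then b = (14 − 22·(155/191))/8 = -92/191.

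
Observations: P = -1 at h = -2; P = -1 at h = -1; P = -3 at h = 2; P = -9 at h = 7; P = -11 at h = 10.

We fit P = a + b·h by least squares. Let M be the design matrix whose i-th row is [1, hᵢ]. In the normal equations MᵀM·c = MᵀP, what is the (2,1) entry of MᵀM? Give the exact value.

Row 2 ↔ basis h, column 1 ↔ basis 1, so (MᵀM)_{2,1} = Σᵢ h = (-2)·(1) + (-1)·(1) + (2)·(1) + (7)·(1) + (10)·(1) = 16.

16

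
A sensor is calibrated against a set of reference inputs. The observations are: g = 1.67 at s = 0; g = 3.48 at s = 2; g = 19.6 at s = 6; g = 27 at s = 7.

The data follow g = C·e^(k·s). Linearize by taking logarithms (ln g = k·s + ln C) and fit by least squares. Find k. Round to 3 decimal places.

k = 0.406

With ln gᵢ as the transformed response and sᵢ as the regressor:
Sums: Σs = 15.0000, Σ(s)² = 89.0000, Σln g = 8.0312, Σs·ln g = 43.4181.
Normal system: [[89.0000, 15.0000]; [15.0000, 4]]·[k, ln C]ᵀ = [43.4181, 8.0312]ᵀ.
Slope k = (n·Σs·ln g − Σs·Σln g)/(n·Σ(s)² − (Σs)²) = (4·43.4181 − 15.0000·8.0312)/131.0000 = 0.40614; ln C = (Σln g − k·Σs)/n = 0.48479.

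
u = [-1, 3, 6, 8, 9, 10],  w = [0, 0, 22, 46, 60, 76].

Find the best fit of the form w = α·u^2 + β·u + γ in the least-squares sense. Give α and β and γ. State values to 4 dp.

Setting ∂/∂α … = 0 gives: 22035·α + 2483·β + 291·γ = 16196;  2483·α + 291·β + 35·γ = 1800;  291·α + 35·β + 6·γ = 204.
Row-reducing yields α = 102103/106260, β = -59053/35420, γ = -76432/26565.

α = 0.9609, β = -1.6672, γ = -2.8772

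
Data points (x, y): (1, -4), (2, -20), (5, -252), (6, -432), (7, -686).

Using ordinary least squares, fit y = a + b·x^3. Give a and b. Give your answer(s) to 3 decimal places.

a = -2.962, b = -1.990

Entries of MᵀM: Σ1 = 5, Σx^3 = 693, Σx^3·x^3 = 179995.
For Mᵀy: Σy = -1394, Σx^3·y = -360274.
So MᵀM·[a, b]ᵀ = Mᵀy: [[5, 693]; [693, 179995]]·[a, b]ᵀ = [-1394, -360274]ᵀ.
det = 5·179995 − 693² = 419726.
a = ((-1394)·179995 − 693·(-360274))/419726 = -621574/209863; b = (5·(-360274) − 693·(-1394))/419726 = -417664/209863.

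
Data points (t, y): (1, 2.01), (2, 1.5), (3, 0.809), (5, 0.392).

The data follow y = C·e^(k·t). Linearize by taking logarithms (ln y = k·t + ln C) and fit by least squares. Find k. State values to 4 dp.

Let Y = ln y. Fitting Y = k·t + ln C by least squares:
Σt = 11.0000, Σ(t)² = 39.0000, Σln y = -0.0448, Σt·ln y = -3.8093.
Equations: 39.0000·k + 11.0000·ln C = -3.8093;  11.0000·k + 4·ln C = -0.0448.
Slope k = (n·Σt·ln y − Σt·Σln y)/(n·Σ(t)² − (Σt)²) = (4·-3.8093 − 11.0000·-0.0448)/35.0000 = -0.42125; ln C = (Σln y − k·Σt)/n = 1.14722.

k = -0.4212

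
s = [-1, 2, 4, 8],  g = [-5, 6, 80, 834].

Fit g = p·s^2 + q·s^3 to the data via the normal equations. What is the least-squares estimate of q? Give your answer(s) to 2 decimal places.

q = 2.00

Sums needed: Σs^2·s^2 = 4369, Σs^2·s^3 = 33823, Σs^3·s^3 = 266305.
And Σs^2·g = 54675, Σs^3·g = 432181.
MᵀM·[p, q]ᵀ = Mᵀg becomes [[4369, 33823]; [33823, 266305]]·[p, q]ᵀ = [54675, 432181]ᵀ.
det = 4369·266305 − 33823² = 19491216.
p = (54675·266305 − 33823·432181)/19491216 = -7179011/2436402; q = (4369·432181 − 33823·54675)/19491216 = 4865783/2436402.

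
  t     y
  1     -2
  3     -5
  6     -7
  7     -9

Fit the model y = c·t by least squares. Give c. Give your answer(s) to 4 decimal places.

Setting ∂/∂c … = 0 gives: 95·c = -122.
(Σt·t = 95, Σt·y = -122.)
Hence c = -122 / 95 ≈ -1.28421.

c = -1.2842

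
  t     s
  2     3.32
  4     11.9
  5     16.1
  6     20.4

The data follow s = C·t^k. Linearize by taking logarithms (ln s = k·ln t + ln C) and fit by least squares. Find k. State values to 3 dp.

Let Y = ln s. Fitting Y = k·ln t + ln C by least squares:
Over the data: Σln t = 5.4806, Σ(ln t)² = 8.2030, Σln s = 9.4709, Σln t·ln s = 14.1404.
Normal system: [[8.2030, 5.4806]; [5.4806, 4]]·[k, ln C]ᵀ = [14.1404, 9.4709]ᵀ.
Slope k = (n·Σln t·ln s − Σln t·Σln s)/(n·Σ(ln t)² − (Σln t)²) = (4·14.1404 − 5.4806·9.4709)/2.7744 = 1.67793; ln C = (Σln s − k·Σln t)/n = 0.06868.

k = 1.678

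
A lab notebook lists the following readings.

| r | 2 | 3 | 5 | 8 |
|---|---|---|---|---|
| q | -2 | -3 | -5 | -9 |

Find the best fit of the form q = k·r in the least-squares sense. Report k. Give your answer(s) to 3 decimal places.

From the data, Σr·r = 102.
And Σr·q = -110.
MᵀM·[k]ᵀ = Mᵀq becomes [[102]]·[k]ᵀ = [-110]ᵀ.
Hence k = -110 / 102 ≈ -1.07843.

k = -1.078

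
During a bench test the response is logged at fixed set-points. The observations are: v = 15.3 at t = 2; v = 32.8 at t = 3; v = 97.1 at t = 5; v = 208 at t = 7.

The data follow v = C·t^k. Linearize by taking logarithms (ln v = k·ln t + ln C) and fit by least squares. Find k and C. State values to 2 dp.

Let Y = ln v. Fitting Y = k·ln t + ln C by least squares:
Σln t = 5.3471, Σ(ln t)² = 8.0643, Σln v = 16.1316, Σln t·ln v = 23.4762.
Equations: 8.0643·k + 5.3471·ln C = 23.4762;  5.3471·k + 4·ln C = 16.1316.
Δ = 8.0643·4 − (5.3471)² = 3.6655; k = (23.4762·4 − 5.3471·16.1316)/3.6655 = 2.08636, ln C = (8.0643·16.1316 − 5.3471·23.4762)/3.6655 = 1.24389, so C = exp(1.24389) = 3.46909.

k = 2.09, C = 3.47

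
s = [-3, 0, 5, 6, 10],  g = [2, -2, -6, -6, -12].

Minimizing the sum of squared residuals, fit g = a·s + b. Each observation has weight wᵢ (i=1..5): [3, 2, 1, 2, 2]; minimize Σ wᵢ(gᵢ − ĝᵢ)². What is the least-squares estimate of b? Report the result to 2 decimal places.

Compute the Gram sums: Σwᵢ·s·s = 324, Σwᵢ·s = 28, Σwᵢ·1 = 10.
Moment sums: Σwᵢ·s·g = -360, Σwᵢ·g = -40.
det = 324·10 − 28² = 2456.
a = ((-360)·10 − 28·(-40))/2456 = -310/307; b = (324·(-40) − 28·(-360))/2456 = -360/307.

b = -1.17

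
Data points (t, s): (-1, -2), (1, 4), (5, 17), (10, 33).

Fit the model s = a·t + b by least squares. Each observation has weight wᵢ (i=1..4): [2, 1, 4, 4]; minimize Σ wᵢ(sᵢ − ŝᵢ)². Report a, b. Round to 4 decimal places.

a = 3.1910, b = 1.0663

Forming AᵀWA = [[503, 59]; [59, 11]] and AᵀWs = [1668, 200]ᵀ gives AᵀWA·[a, b]ᵀ = AᵀWs.
Eliminating b: 11·(row 1) − 59·(row 2) gives 2052·a = 11·1668 − 59·200 = 6548, so a = 1637/513.
Then b = (200 − 59·(1637/513))/11 = 547/513.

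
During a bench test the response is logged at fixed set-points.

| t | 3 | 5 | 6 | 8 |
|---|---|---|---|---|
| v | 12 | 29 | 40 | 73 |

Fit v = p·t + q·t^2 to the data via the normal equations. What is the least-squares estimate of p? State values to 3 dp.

p = 0.395

With design matrix X, XᵀX = [[134, 880]; [880, 6098]] and Xᵀv = [1005, 6945]ᵀ.
det = 134·6098 − 880² = 42732.
p = (1005·6098 − 880·6945)/42732 = 2815/7122; q = (134·6945 − 880·1005)/42732 = 7705/7122.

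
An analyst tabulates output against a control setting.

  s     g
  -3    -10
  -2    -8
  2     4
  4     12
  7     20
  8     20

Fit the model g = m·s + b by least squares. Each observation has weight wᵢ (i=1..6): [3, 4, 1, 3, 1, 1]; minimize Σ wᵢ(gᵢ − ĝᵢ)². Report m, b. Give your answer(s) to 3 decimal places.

m = 2.993, b = -1.378

MᵀWM·[m, b]ᵀ = MᵀWg reads: 208·m + 12·b = 606;  12·m + 13·b = 18.
det = 208·13 − 12² = 2560.
m = (606·13 − 12·18)/2560 = 3831/1280; b = (208·18 − 12·606)/2560 = -441/320.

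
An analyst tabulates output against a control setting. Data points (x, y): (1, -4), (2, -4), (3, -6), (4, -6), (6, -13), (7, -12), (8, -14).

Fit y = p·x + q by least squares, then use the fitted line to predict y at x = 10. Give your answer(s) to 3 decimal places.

Normal-equation sums: Σx·x = 179, Σx = 31, Σ1 = 7.
Moment sums: Σx·y = -328, Σy = -59.
AᵀA·[p, q]ᵀ = Aᵀy becomes [[179, 31]; [31, 7]]·[p, q]ᵀ = [-328, -59]ᵀ.
Eliminating q: 7·(row 1) − 31·(row 2) gives 292·p = 7·(-328) − 31·(-59) = -467, so p = -467/292.
Then q = ((-59) − 31·(-467/292))/7 = -393/292.
At x = 10: ŷ = (-467/292)·(10) + (-393/292)·(1) = -5063/292.

ŷ = -17.339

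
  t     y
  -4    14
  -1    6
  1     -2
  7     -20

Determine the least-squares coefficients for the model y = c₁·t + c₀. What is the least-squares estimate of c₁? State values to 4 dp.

c₁ = -3.1274

Compute the Gram sums: Σt·t = 67, Σt = 3, Σ1 = 4.
For Xᵀy: Σt·y = -204, Σy = -2.
Normal equations: [[67, 3]; [3, 4]]·[c₁, c₀]ᵀ = [-204, -2]ᵀ.
Eliminating c₀: 4·(row 1) − 3·(row 2) gives 259·c₁ = 4·(-204) − 3·(-2) = -810, so c₁ = -810/259.
Then c₀ = ((-2) − 3·(-810/259))/4 = 478/259.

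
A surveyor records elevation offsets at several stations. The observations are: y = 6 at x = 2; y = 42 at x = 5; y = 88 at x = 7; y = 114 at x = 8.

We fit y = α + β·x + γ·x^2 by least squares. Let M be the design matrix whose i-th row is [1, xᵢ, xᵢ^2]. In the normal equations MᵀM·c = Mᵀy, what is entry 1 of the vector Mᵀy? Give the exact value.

Entry 1 ↔ basis 1, so (Mᵀy)_{1} = Σᵢ yᵢ = (1)·(6) + (1)·(42) + (1)·(88) + (1)·(114) = 250.

250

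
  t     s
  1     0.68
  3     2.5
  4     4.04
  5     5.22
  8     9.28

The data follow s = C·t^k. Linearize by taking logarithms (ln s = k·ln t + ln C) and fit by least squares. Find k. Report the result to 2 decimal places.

k = 1.27

With ln sᵢ as the transformed response and ln tᵢ as the regressor:
XᵀX = [[10.0431, 6.1738]; [6.1738, 5]], rhs = [10.2346, 5.8072]ᵀ  (here Σln t = 6.1738, Σ(ln t)² = 10.0431, Σln s = 5.8072, Σln t·ln s = 10.2346).
Δ = 10.0431·5 − (6.1738)² = 12.1000; k = (10.2346·5 − 6.1738·5.8072)/12.1000 = 1.26613, ln C = (10.0431·5.8072 − 6.1738·10.2346)/12.1000 = -0.40191.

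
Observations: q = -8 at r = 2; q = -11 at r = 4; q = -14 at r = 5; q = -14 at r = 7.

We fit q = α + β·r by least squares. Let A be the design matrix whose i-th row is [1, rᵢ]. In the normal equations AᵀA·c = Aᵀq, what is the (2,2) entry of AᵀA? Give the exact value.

Row 2 ↔ basis r, column 2 ↔ basis r, so (AᵀA)_{2,2} = Σᵢ (r)·(r) = (2)·(2) + (4)·(4) + (5)·(5) + (7)·(7) = 94.

94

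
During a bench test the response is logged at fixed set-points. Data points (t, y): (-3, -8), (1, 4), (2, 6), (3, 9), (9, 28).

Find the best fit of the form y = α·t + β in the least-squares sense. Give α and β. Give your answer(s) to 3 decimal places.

α = 2.997, β = 0.606

Setting ∂/∂α … = 0 gives: 104·α + 12·β = 319;  12·α + 5·β = 39.
(Σt·t = 104, Σt = 12, Σ1 = 5, Σt·y = 319, Σy = 39.)
Determinant 104·5 − 12² = 376.
α = (319·5 − 12·39)/376 = 1127/376; β = (104·39 − 12·319)/376 = 57/94.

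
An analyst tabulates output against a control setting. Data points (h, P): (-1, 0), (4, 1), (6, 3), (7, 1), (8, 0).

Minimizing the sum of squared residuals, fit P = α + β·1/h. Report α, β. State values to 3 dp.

From the data, Σ1 = 5, Σ1/h = -53/168, Σ1/h·1/h = 31789/28224.
Right-hand side: ΣP = 5, Σ1/h·P = 25/28.
So AᵀA·[α, β]ᵀ = AᵀP: [[5, -53/168]; [-53/168, 31789/28224]]·[α, β]ᵀ = [5, 25/28]ᵀ.
det = 5·(31789/28224) − (-53/168)² = 19517/3528.
α = (5·(31789/28224) − (-53/168)·(25/28))/(19517/3528) = 5755/5384; β = (5·(25/28) − (-53/168)·5)/(19517/3528) = 735/673.

α = 1.069, β = 1.092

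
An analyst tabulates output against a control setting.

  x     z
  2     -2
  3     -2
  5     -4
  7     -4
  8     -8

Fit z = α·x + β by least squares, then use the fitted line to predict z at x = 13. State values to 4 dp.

ẑ = -10.7692

With design matrix A, AᵀA = [[151, 25]; [25, 5]] and Aᵀz = [-122, -20]ᵀ.
Determinant 151·5 − 25² = 130.
α = ((-122)·5 − 25·(-20))/130 = -11/13; β = (151·(-20) − 25·(-122))/130 = 3/13.
At x = 13: ẑ = (-11/13)·(13) + (3/13)·(1) = -140/13.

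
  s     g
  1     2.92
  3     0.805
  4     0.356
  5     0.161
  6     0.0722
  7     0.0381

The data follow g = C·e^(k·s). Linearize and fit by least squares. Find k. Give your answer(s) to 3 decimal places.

k = -0.739

Linearized form: ln g = k·s + ln C. From the 6 transformed points,
AᵀA = [[136.0000, 26.0000]; [26.0000, 6]], rhs = [-51.4849, -7.9004]ᵀ  (here Σs = 26.0000, Σ(s)² = 136.0000, Σln g = -7.9004, Σs·ln g = -51.4849).
Solving (det = 140.0000): k = -0.73929, ln C = 1.88684.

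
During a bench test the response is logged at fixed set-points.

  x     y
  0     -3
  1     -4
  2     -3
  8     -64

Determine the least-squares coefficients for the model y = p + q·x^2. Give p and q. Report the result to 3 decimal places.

p = -1.765, q = -0.970

The normal system MᵀM·[p, q]ᵀ = Mᵀy is [[4, 69]; [69, 4113]]·[p, q]ᵀ = [-74, -4112]ᵀ.
Determinant 4·4113 − 69² = 11691.
p = ((-74)·4113 − 69·(-4112))/11691 = -6878/3897; q = (4·(-4112) − 69·(-74))/11691 = -11342/11691.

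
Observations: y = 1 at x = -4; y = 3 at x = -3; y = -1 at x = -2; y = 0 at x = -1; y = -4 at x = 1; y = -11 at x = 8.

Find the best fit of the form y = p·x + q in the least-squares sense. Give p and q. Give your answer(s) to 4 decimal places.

Sums needed: Σx·x = 95, Σx = -1, Σ1 = 6.
For Aᵀy: Σx·y = -103, Σy = -12.
Normal equations: [[95, -1]; [-1, 6]]·[p, q]ᵀ = [-103, -12]ᵀ.
Eliminating q: 6·(row 1) − (-1)·(row 2) gives 569·p = 6·(-103) − (-1)·(-12) = -630, so p = -630/569.
Then q = ((-12) − (-1)·(-630/569))/6 = -1243/569.

p = -1.1072, q = -2.1845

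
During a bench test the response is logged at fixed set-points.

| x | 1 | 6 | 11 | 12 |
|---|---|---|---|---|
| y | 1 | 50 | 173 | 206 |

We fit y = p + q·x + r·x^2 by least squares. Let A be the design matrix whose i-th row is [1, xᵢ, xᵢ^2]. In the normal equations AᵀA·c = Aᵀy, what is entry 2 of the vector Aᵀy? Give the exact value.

4676

Entry 2 ↔ basis x, so (Aᵀy)_{2} = Σᵢ (x)·yᵢ = (1)·(1) + (6)·(50) + (11)·(173) + (12)·(206) = 4676.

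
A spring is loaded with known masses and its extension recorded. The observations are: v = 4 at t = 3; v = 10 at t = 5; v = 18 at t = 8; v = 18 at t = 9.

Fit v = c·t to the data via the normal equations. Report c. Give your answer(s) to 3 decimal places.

The normal equations are: 179·c = 368.
(Σt·t = 179, Σt·v = 368.)
Hence c = 368 / 179 ≈ 2.05587.

c = 2.056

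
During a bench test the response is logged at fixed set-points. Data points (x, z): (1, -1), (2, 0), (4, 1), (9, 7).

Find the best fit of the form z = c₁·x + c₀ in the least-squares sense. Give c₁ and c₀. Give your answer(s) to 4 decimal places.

Normal-equation sums: Σx·x = 102, Σx = 16, Σ1 = 4.
And Σx·z = 66, Σz = 7.
MᵀM·[c₁, c₀]ᵀ = Mᵀz becomes [[102, 16]; [16, 4]]·[c₁, c₀]ᵀ = [66, 7]ᵀ.
Determinant 102·4 − 16² = 152.
c₁ = (66·4 − 16·7)/152 = 1; c₀ = (102·7 − 16·66)/152 = -9/4.

c₁ = 1.0000, c₀ = -2.2500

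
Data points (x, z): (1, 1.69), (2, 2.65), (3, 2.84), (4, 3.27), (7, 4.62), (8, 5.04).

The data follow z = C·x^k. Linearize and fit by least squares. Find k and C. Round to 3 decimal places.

k = 0.505, C = 1.715

Taking logs, ln z = k·ln x + ln C, so regress ln z on ln x.
AᵀA = [[11.7199, 7.2034]; [7.2034, 6]], rhs = [9.8060, 6.8757]ᵀ  (here Σln x = 7.2034, Σ(ln x)² = 11.7199, Σln z = 6.8757, Σln x·ln z = 9.8060).
Solving (det = 18.4301): k = 0.50503, ln C = 0.53962, so C = exp(0.53962) = 1.71535.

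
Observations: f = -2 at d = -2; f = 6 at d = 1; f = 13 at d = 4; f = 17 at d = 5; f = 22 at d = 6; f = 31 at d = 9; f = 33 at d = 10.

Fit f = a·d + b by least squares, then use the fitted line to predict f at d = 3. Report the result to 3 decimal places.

f̂ = 12.000

Normal-equation sums: Σd·d = 263, Σd = 33, Σ1 = 7.
For Aᵀf: Σd·f = 888, Σf = 120.
Normal equations: [[263, 33]; [33, 7]]·[a, b]ᵀ = [888, 120]ᵀ.
det = 263·7 − 33² = 752.
a = (888·7 − 33·120)/752 = 3; b = (263·120 − 33·888)/752 = 3.
At d = 3: f̂ = (3)·(3) + (3)·(1) = 12.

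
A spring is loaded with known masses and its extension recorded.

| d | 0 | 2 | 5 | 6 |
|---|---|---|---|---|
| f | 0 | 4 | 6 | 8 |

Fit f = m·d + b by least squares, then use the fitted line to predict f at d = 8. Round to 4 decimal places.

f̂ = 10.2418

Normal-equation sums: Σd·d = 65, Σd = 13, Σ1 = 4.
Right-hand side: Σd·f = 86, Σf = 18.
So XᵀX·[m, b]ᵀ = Xᵀf: [[65, 13]; [13, 4]]·[m, b]ᵀ = [86, 18]ᵀ.
Determinant 65·4 − 13² = 91.
m = (86·4 − 13·18)/91 = 110/91; b = (65·18 − 13·86)/91 = 4/7.
At d = 8: f̂ = (110/91)·(8) + (4/7)·(1) = 932/91.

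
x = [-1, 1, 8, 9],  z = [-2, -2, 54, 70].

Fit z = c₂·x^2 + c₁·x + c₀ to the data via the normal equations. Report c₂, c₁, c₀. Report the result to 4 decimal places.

c₂ = 0.9146, c₁ = -0.1551, c₀ = -2.9507

Compute the Gram sums: Σx^2·x^2 = 10659, Σx^2·x = 1241, Σx^2 = 147, Σx·x = 147, Σx = 17, Σ1 = 4.
Right-hand side: Σx^2·z = 9122, Σx·z = 1062, Σz = 120.
Inverting the 3×3 Gram matrix, [c₂, c₁, c₀]ᵀ = [6026/6589, -1022/6589, -19442/6589]ᵀ.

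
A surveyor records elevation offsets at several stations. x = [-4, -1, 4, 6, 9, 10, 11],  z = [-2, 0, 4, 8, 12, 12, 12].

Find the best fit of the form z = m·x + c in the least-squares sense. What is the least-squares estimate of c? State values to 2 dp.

With design matrix M, MᵀM = [[371, 35]; [35, 7]] and Mᵀz = [432, 46]ᵀ.
Determinant 371·7 − 35² = 1372.
m = (432·7 − 35·46)/1372 = 101/98; c = (371·46 − 35·432)/1372 = 139/98.

c = 1.42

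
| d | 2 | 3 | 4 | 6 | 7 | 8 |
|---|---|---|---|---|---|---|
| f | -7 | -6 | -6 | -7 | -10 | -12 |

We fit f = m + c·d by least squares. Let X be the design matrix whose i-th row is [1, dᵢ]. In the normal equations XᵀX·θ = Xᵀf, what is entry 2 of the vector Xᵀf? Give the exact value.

-264

Entry 2 ↔ basis d, so (Xᵀf)_{2} = Σᵢ (d)·fᵢ = (2)·(-7) + (3)·(-6) + (4)·(-6) + (6)·(-7) + (7)·(-10) + (8)·(-12) = -264.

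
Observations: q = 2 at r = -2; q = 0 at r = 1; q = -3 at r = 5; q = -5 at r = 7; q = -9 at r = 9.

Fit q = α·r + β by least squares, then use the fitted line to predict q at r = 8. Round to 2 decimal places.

Compute the Gram sums: Σr·r = 160, Σr = 20, Σ1 = 5.
And Σr·q = -135, Σq = -15.
Δ = 160·5 − 20² = 400.
α = ((-135)·5 − 20·(-15))/400 = -15/16; β = (160·(-15) − 20·(-135))/400 = 3/4.
At r = 8: q̂ = (-15/16)·(8) + (3/4)·(1) = -27/4.

q̂ = -6.75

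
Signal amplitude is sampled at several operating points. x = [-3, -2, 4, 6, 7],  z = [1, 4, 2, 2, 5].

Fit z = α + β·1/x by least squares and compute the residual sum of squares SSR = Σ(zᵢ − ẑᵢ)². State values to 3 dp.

Forming MᵀM = [[5, -23/84]; [-23/84, 3329/7056]] and Mᵀz = [14, -11/14]ᵀ gives MᵀM·[α, β]ᵀ = Mᵀz.
Eliminating β: (3329/7056)·(row 1) − (-23/84)·(row 2) gives (1343/588)·α = (3329/7056)·14 − (-23/84)·(-11/14) = 2818/441, so α = 11272/4029.
Then β = ((-11/14) − (-23/84)·(11272/4029))/(3329/7056) = -56/1343.
Residuals: -2433/1343, 280/237, -3172/4029, -1062/1343, 8897/4029; SSR = 43510/4029.

SSR = 10.799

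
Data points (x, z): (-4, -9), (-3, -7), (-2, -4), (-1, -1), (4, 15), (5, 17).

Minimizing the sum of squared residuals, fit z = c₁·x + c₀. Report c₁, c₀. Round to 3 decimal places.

The normal equations are: 71·c₁ + (-1)·c₀ = 211;  (-1)·c₁ + 6·c₀ = 11.
(Σx·x = 71, Σx = -1, Σ1 = 6, Σx·z = 211, Σz = 11.)
det = 71·6 − (-1)² = 425.
c₁ = (211·6 − (-1)·11)/425 = 1277/425; c₀ = (71·11 − (-1)·211)/425 = 992/425.

c₁ = 3.005, c₀ = 2.334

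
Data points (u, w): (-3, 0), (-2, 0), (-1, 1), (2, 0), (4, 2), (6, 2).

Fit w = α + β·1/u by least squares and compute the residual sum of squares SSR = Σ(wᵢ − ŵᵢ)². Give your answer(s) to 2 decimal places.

From the data, Σ1 = 6, Σ1/u = -11/12, Σ1/u·1/u = 245/144.
And Σw = 5, Σ1/u·w = -1/6.
So XᵀX·[α, β]ᵀ = Xᵀw: [[6, -11/12]; [-11/12, 245/144]]·[α, β]ᵀ = [5, -1/6]ᵀ.
det = 6·(245/144) − (-11/12)² = 1349/144.
α = (5·(245/144) − (-11/12)·(-1/6))/(1349/144) = 1203/1349; β = (6·(-1/6) − (-11/12)·5)/(1349/144) = 516/1349.
Residuals: -1031/1349, -945/1349, 662/1349, -1461/1349, 1366/1349, 1409/1349; SSR = 6212/1349.

SSR = 4.60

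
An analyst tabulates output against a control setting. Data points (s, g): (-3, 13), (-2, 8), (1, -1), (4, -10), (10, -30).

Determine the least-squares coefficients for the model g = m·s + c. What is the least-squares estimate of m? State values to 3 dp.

Compute the Gram sums: Σs·s = 130, Σs = 10, Σ1 = 5.
For Mᵀg: Σs·g = -396, Σg = -20.
So MᵀM·[m, c]ᵀ = Mᵀg: [[130, 10]; [10, 5]]·[m, c]ᵀ = [-396, -20]ᵀ.
Determinant 130·5 − 10² = 550.
m = ((-396)·5 − 10·(-20))/550 = -178/55; c = (130·(-20) − 10·(-396))/550 = 136/55.

m = -3.236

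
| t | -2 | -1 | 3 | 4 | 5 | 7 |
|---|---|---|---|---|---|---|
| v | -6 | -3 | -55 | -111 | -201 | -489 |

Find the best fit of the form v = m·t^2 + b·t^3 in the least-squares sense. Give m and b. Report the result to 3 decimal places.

m = -3.143, b = -0.976

Normal-equation sums: Σt^2·t^2 = 3380, Σt^2·t^3 = 21166, Σt^3·t^3 = 138164.
Moment sums: Σt^2·v = -31284, Σt^3·v = -201390.
Δ = 3380·138164 − 21166² = 18994764.
m = ((-31284)·138164 − 21166·(-201390))/18994764 = -4975153/1582897; b = (3380·(-201390) − 21166·(-31284))/18994764 = -1545088/1582897.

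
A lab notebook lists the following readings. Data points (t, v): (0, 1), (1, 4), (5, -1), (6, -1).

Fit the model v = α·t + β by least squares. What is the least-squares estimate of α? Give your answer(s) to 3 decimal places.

α = -0.615

Setting ∂/∂α … = 0 gives: 62·α + 12·β = -7;  12·α + 4·β = 3.
Eliminating β: 4·(row 1) − 12·(row 2) gives 104·α = 4·(-7) − 12·3 = -64, so α = -8/13.
Then β = (3 − 12·(-8/13))/4 = 135/52.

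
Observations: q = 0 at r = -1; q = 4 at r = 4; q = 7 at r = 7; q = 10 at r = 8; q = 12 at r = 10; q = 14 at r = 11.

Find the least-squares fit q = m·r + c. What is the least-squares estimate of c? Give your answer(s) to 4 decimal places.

c = 0.2667

From the data, Σr·r = 351, Σr = 39, Σ1 = 6.
Moment sums: Σr·q = 419, Σq = 47.
Determinant 351·6 − 39² = 585.
m = (419·6 − 39·47)/585 = 227/195; c = (351·47 − 39·419)/585 = 4/15.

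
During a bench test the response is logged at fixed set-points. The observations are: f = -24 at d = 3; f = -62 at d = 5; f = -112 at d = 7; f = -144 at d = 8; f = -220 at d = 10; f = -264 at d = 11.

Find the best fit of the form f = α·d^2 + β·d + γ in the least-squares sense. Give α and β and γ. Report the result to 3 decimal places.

With design matrix M, MᵀM = [[31844, 3338, 368]; [3338, 368, 44]; [368, 44, 6]] and Mᵀf = [-70414, -7422, -826]ᵀ.
Row-reducing yields α = -17233/8733, β = -19853/8733, γ = 101/2911.

α = -1.973, β = -2.273, γ = 0.035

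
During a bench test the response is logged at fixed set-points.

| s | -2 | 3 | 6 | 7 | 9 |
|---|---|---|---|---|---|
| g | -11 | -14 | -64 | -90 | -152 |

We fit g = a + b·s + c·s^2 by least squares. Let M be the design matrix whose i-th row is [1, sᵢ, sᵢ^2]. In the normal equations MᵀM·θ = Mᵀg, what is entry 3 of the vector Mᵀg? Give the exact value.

Entry 3 ↔ basis s^2, so (Mᵀg)_{3} = Σᵢ (s^2)·gᵢ = (4)·(-11) + (9)·(-14) + (36)·(-64) + (49)·(-90) + (81)·(-152) = -19196.

-19196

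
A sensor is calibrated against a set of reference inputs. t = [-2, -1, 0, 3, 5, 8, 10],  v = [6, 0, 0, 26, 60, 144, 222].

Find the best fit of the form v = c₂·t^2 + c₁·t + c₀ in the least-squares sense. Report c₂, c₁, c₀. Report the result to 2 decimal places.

c₂ = 2.03, c₁ = 1.81, c₀ = 0.70

Sums needed: Σt^2·t^2 = 14819, Σt^2·t = 1655, Σt^2 = 203, Σt·t = 203, Σt = 23, Σ1 = 7.
And Σt^2·v = 33174, Σt·v = 3738, Σv = 458.
MᵀM·[c₂, c₁, c₀]ᵀ = Mᵀv becomes [[14819, 1655, 203]; [1655, 203, 23]; [203, 23, 7]]·[c₂, c₁, c₀]ᵀ = [33174, 3738, 458]ᵀ.
Solving the 3×3 system (Gaussian elimination) gives c₂ = 6843/3376, c₁ = 6107/3376, c₀ = 1187/1688.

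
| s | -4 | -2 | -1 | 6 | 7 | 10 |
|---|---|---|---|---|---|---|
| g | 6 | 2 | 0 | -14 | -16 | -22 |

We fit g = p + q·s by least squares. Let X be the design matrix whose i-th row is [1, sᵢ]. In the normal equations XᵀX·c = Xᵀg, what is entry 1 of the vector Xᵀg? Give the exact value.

Entry 1 ↔ basis 1, so (Xᵀg)_{1} = Σᵢ gᵢ = (1)·(6) + (1)·(2) + (1)·(0) + (1)·(-14) + (1)·(-16) + (1)·(-22) = -44.

-44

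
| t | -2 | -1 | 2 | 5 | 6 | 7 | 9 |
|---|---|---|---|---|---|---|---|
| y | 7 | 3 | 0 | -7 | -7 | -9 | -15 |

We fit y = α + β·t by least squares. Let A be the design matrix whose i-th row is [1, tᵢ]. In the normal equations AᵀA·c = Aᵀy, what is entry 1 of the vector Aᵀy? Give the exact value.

-28

Entry 1 ↔ basis 1, so (Aᵀy)_{1} = Σᵢ yᵢ = (1)·(7) + (1)·(3) + (1)·(0) + (1)·(-7) + (1)·(-7) + (1)·(-9) + (1)·(-15) = -28.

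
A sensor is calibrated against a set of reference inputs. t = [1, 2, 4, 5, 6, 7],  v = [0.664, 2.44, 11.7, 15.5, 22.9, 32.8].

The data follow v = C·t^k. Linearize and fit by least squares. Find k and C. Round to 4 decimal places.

Let Y = ln v. Fitting Y = k·ln t + ln C by least squares:
Σln t = 7.4265, Σ(ln t)² = 11.9895, Σln v = 12.3045, Σln t·ln v = 20.8415.
Equations: 11.9895·k + 7.4265·ln C = 20.8415;  7.4265·k + 6·ln C = 12.3045.
Δ = 11.9895·6 − (7.4265)² = 16.7835; k = (20.8415·6 − 7.4265·12.3045)/16.7835 = 2.00607, ln C = (11.9895·12.3045 − 7.4265·20.8415)/16.7835 = -0.43228, so C = exp(-0.43228) = 0.64903.

k = 2.0061, C = 0.6490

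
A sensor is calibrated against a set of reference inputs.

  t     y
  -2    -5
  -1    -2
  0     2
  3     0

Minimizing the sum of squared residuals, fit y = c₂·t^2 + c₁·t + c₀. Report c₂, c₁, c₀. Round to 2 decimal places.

c₂ = -0.77, c₁ = 1.85, c₀ = 1.45

The normal system AᵀA·[c₂, c₁, c₀]ᵀ = Aᵀy is [[98, 18, 14]; [18, 14, 0]; [14, 0, 4]]·[c₂, c₁, c₀]ᵀ = [-22, 12, -5]ᵀ.
Solving the 3×3 system (Gaussian elimination) gives c₂ = -279/362, c₁ = 669/362, c₀ = 262/181.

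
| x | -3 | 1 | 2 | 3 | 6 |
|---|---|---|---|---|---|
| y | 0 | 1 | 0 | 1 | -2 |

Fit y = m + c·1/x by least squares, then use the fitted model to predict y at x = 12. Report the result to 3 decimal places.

ŷ = -0.265

With design matrix M, MᵀM = [[5, 5/3]; [5/3, 3/2]] and Mᵀy = [0, 1]ᵀ.
Eliminating c: (3/2)·(row 1) − (5/3)·(row 2) gives (85/18)·m = (3/2)·0 − (5/3)·1 = -5/3, so m = -6/17.
Then c = (1 − (5/3)·(-6/17))/(3/2) = 18/17.
At x = 12: ŷ = (-6/17)·(1) + (18/17)·(1/12) = -9/34.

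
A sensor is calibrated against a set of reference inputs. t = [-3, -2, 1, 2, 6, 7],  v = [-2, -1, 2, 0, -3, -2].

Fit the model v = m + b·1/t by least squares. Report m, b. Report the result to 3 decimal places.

m = -1.364, b = 2.237

From the data, Σ1 = 6, Σ1/t = 41/42, Σ1/t·1/t = 2927/1764.
Moment sums: Σv = -6, Σ1/t·v = 50/21.
det = 6·(2927/1764) − (41/42)² = 15881/1764.
m = ((-6)·(2927/1764) − (41/42)·(50/21))/(15881/1764) = -21662/15881; b = (6·(50/21) − (41/42)·(-6))/(15881/1764) = 35532/15881.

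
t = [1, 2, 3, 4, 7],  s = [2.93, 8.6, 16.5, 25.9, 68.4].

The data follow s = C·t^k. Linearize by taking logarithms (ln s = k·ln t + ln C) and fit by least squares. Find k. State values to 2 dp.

k = 1.61

Linearized form: ln s = k·ln t + ln C. From the 5 transformed points,
Sums: Σln t = 5.1240, Σ(ln t)² = 7.3958, Σln s = 13.5097, Σln t·ln s = 17.3048.
Normal system: [[7.3958, 5.1240]; [5.1240, 5]]·[k, ln C]ᵀ = [17.3048, 13.5097]ᵀ.
Solving (det = 10.7239): k = 1.61329, ln C = 1.04866.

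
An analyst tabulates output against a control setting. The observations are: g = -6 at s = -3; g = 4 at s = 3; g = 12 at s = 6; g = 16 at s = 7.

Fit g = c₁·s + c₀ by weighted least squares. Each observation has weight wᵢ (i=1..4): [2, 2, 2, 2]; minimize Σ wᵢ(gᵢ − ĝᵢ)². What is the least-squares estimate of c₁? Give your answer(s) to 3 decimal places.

c₁ = 2.132

The normal system AᵀWA·[c₁, c₀]ᵀ = AᵀWg is [[206, 26]; [26, 8]]·[c₁, c₀]ᵀ = [428, 52]ᵀ.
Eliminating c₀: 8·(row 1) − 26·(row 2) gives 972·c₁ = 8·428 − 26·52 = 2072, so c₁ = 518/243.
Then c₀ = (52 − 26·(518/243))/8 = -104/243.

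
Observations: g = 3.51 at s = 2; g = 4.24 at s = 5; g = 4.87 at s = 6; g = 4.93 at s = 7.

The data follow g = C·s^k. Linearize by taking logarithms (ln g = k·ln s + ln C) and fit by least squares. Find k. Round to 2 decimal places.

k = 0.27

With ln gᵢ as the transformed response and ln sᵢ as the regressor:
Σln s = 6.0403, Σ(ln s)² = 10.0677, Σln g = 5.8786, Σln s·ln g = 9.1362.
Equations: 10.0677·k + 6.0403·ln C = 9.1362;  6.0403·k + 4·ln C = 5.8786.
Δ = 10.0677·4 − (6.0403)² = 3.7862; k = (9.1362·4 − 6.0403·5.8786)/3.7862 = 0.27373, ln C = (10.0677·5.8786 − 6.0403·9.1362)/3.7862 = 1.05631.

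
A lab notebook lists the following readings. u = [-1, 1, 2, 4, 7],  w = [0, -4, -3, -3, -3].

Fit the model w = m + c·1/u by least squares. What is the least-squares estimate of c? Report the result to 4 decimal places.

Sums needed: Σ1 = 5, Σ1/u = 25/28, Σ1/u·1/u = 1829/784.
And Σw = -13, Σ1/u·w = -187/28.
So MᵀM·[m, c]ᵀ = Mᵀw: [[5, 25/28]; [25/28, 1829/784]]·[m, c]ᵀ = [-13, -187/28]ᵀ.
Eliminating c: (1829/784)·(row 1) − (25/28)·(row 2) gives (1065/98)·m = (1829/784)·(-13) − (25/28)·(-187/28) = -9551/392, so m = -9551/4260.
Then c = ((-187/28) − (25/28)·(-9551/4260))/(1829/784) = -427/213.

c = -2.0047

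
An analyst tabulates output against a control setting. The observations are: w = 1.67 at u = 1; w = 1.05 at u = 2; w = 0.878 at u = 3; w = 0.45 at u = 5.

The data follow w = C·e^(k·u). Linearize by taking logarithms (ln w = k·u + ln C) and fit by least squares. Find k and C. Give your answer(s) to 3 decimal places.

Linearized form: ln w = k·u + ln C. From the 4 transformed points,
Sums: Σu = 11.0000, Σ(u)² = 39.0000, Σln w = -0.3670, Σu·ln w = -3.7725.
Normal system: [[39.0000, 11.0000]; [11.0000, 4]]·[k, ln C]ᵀ = [-3.7725, -0.3670]ᵀ.
Solving (det = 35.0000): k = -0.31579, ln C = 0.77668, so C = exp(0.77668) = 2.17425.

k = -0.316, C = 2.174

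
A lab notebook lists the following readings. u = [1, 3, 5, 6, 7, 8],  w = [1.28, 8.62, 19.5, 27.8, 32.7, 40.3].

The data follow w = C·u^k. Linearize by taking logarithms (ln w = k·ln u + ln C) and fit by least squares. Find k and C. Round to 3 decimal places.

k = 1.668, C = 1.318

Linearized form: ln w = k·ln u + ln C. From the 6 transformed points,
Sums: Σln u = 8.5252, Σ(ln u)² = 15.1183, Σln w = 15.8801, Σln u·ln w = 27.5773.
Normal system: [[15.1183, 8.5252]; [8.5252, 6]]·[k, ln C]ᵀ = [27.5773, 15.8801]ᵀ.
Δ = 15.1183·6 − (8.5252)² = 18.0313; k = (27.5773·6 − 8.5252·15.8801)/18.0313 = 1.66840, ln C = (15.1183·15.8801 − 8.5252·27.5773)/18.0313 = 0.27613, so C = exp(0.27613) = 1.31802.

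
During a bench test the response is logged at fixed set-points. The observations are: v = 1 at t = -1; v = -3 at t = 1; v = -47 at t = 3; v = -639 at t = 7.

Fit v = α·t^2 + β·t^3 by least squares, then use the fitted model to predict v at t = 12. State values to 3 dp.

v̂ = -3273.118

Forming AᵀA = [[2484, 17050]; [17050, 118380]] and Aᵀv = [-31736, -220450]ᵀ gives AᵀA·[α, β]ᵀ = Aᵀv.
Determinant 2484·118380 − 17050² = 3353420.
α = ((-31736)·118380 − 17050·(-220450))/3353420 = 88241/167671; β = (2484·(-220450) − 17050·(-31736))/3353420 = -324950/167671.
At t = 12: v̂ = (88241/167671)·(144) + (-324950/167671)·(1728) = -548806896/167671.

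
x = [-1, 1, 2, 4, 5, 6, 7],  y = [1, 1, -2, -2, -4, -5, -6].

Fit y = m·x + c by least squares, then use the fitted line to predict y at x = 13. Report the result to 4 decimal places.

ŷ = -11.2299

Entries of AᵀA: Σx·x = 132, Σx = 24, Σ1 = 7.
And Σx·y = -104, Σy = -17.
AᵀA·[m, c]ᵀ = Aᵀy becomes [[132, 24]; [24, 7]]·[m, c]ᵀ = [-104, -17]ᵀ.
Δ = 132·7 − 24² = 348.
m = ((-104)·7 − 24·(-17))/348 = -80/87; c = (132·(-17) − 24·(-104))/348 = 21/29.
At x = 13: ŷ = (-80/87)·(13) + (21/29)·(1) = -977/87.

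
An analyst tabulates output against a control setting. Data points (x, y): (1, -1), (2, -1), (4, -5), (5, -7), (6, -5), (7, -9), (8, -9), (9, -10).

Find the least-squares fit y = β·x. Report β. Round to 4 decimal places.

β = -1.1341

Normal-equation sums: Σx·x = 276.
And Σx·y = -313.
β = (-313)/276 = -1.13406.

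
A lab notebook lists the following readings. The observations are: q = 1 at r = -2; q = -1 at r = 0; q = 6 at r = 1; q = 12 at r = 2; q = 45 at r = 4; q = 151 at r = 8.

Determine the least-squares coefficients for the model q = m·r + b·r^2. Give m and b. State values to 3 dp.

m = 3.211, b = 1.959

From the data, Σr·r = 89, Σr·r^2 = 577, Σr^2·r^2 = 4385.
And Σr·q = 1416, Σr^2·q = 10442.
det = 89·4385 − 577² = 57336.
m = (1416·4385 − 577·10442)/57336 = 92063/28668; b = (89·10442 − 577·1416)/57336 = 56153/28668.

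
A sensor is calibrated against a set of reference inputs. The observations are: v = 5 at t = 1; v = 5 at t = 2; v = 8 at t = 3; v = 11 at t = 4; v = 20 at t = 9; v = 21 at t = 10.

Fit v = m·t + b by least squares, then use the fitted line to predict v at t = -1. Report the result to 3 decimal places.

Entries of MᵀM: Σt·t = 211, Σt = 29, Σ1 = 6.
For Mᵀv: Σt·v = 473, Σv = 70.
Determinant 211·6 − 29² = 425.
m = (473·6 − 29·70)/425 = 808/425; b = (211·70 − 29·473)/425 = 1053/425.
At t = -1: v̂ = (808/425)·(-1) + (1053/425)·(1) = 49/85.

v̂ = 0.576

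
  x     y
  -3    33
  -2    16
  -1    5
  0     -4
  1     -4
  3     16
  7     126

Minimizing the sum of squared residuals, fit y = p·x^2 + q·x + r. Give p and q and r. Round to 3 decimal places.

p = 3.069, q = -3.059, r = -2.963

Sums needed: Σx^2·x^2 = 2581, Σx^2·x = 335, Σx^2 = 73, Σx·x = 73, Σx = 5, Σ1 = 7.
Right-hand side: Σx^2·y = 6680, Σx·y = 790, Σy = 188.
Solving the 3×3 system (Gaussian elimination) gives p = 3072/1001, q = -835/273, r = -1271/429.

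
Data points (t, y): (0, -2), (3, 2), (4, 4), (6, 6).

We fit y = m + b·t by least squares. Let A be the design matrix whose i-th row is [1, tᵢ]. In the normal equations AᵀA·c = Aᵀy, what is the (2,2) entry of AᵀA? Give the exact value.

61

Row 2 ↔ basis t, column 2 ↔ basis t, so (AᵀA)_{2,2} = Σᵢ (t)·(t) = (0)·(0) + (3)·(3) + (4)·(4) + (6)·(6) = 61.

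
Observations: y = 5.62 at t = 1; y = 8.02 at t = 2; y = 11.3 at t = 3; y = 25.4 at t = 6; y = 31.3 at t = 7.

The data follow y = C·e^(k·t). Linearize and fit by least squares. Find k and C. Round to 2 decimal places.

k = 0.28, C = 4.49

Linearized form: ln y = k·t + ln C. From the 5 transformed points,
Σt = 19.0000, Σ(t)² = 99.0000, Σln y = 12.9114, Σt·ln y = 56.6784.
Normal system: [[99.0000, 19.0000]; [19.0000, 5]]·[k, ln C]ᵀ = [56.6784, 12.9114]ᵀ.
Solving (det = 134.0000): k = 0.28414, ln C = 1.50255, so C = exp(1.50255) = 4.49315.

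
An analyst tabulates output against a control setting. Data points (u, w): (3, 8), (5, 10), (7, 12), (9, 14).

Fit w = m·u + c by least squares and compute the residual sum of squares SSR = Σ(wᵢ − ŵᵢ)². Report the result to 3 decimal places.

Sums needed: Σu·u = 164, Σu = 24, Σ1 = 4.
Moment sums: Σu·w = 284, Σw = 44.
So XᵀX·[m, c]ᵀ = Xᵀw: [[164, 24]; [24, 4]]·[m, c]ᵀ = [284, 44]ᵀ.
Determinant 164·4 − 24² = 80.
m = (284·4 − 24·44)/80 = 1; c = (164·44 − 24·284)/80 = 5.
Residuals: 0, 0, 0, 0; SSR = 0.

SSR = 0.000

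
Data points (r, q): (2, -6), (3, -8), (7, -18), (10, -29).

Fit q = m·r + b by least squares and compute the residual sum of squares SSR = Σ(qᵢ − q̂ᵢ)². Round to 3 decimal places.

Normal-equation sums: Σr·r = 162, Σr = 22, Σ1 = 4.
And Σr·q = -452, Σq = -61.
XᵀX·[m, b]ᵀ = Xᵀq becomes [[162, 22]; [22, 4]]·[m, b]ᵀ = [-452, -61]ᵀ.
det = 162·4 − 22² = 164.
m = ((-452)·4 − 22·(-61))/164 = -233/82; b = (162·(-61) − 22·(-452))/164 = 31/82.
Residuals: -57/82, 6/41, 62/41, -79/82; SSR = 305/82.

SSR = 3.720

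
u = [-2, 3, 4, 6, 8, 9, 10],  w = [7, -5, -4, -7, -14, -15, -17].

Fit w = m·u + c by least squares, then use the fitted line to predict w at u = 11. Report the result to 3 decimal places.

With design matrix X, XᵀX = [[310, 38]; [38, 7]] and Xᵀw = [-504, -55]ᵀ.
Determinant 310·7 − 38² = 726.
m = ((-504)·7 − 38·(-55))/726 = -719/363; c = (310·(-55) − 38·(-504))/726 = 1051/363.
At u = 11: ŵ = (-719/363)·(11) + (1051/363)·(1) = -2286/121.

ŵ = -18.893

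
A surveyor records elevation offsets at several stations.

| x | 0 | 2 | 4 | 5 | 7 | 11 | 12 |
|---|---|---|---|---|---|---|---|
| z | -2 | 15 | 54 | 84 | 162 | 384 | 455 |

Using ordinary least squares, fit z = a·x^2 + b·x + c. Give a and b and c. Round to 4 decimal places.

a = 2.9692, b = 2.4714, c = -2.1834

The normal system AᵀA·[a, b, c]ᵀ = Aᵀz is [[38675, 3599, 359]; [3599, 359, 41]; [359, 41, 7]]·[a, b, c]ᵀ = [122946, 11484, 1152]ᵀ.
Solving the 3×3 system (Gaussian elimination) gives a = 17278/5819, b = 14381/5819, c = -1155/529.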